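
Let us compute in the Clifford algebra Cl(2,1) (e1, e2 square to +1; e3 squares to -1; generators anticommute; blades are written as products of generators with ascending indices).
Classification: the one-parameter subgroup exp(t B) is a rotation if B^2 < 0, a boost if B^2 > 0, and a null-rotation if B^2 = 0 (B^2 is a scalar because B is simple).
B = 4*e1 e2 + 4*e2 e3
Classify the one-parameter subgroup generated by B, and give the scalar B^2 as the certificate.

B^2 term by term: the squares give (4)^2*(e1 e2)^2 + (4)^2*(e2 e3)^2 = 16*(-1) + 16*(+1) = 0 (each basis 2-blade squares to minus the product of its generators' squares); cross terms between blades sharing an index anticommute and cancel. So B^2 = 0.
Answer: null-rotation, certificate B^2 = 0. Key observation: B^2 = 0 is a conjugation invariant, so its sign decides the class regardless of the surface form of B.


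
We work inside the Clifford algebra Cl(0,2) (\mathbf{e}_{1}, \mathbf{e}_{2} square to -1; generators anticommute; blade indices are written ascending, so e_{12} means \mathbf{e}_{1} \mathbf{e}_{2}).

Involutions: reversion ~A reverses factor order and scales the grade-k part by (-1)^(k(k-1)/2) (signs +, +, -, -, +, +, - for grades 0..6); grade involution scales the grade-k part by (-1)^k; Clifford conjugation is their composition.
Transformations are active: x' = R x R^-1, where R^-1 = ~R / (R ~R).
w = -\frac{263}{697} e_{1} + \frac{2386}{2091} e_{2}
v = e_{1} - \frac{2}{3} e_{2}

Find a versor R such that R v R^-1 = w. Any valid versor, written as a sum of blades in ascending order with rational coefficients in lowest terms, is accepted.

Here q(v) = q(w) = -\frac{13}{9}; the classical choice R = v + w = \frac{434}{697} e_{1} + \frac{992}{2091} e_{2} then realises v -> w under the sandwich.
Answer: \frac{434}{697} e_{1} + \frac{992}{2091} e_{2}


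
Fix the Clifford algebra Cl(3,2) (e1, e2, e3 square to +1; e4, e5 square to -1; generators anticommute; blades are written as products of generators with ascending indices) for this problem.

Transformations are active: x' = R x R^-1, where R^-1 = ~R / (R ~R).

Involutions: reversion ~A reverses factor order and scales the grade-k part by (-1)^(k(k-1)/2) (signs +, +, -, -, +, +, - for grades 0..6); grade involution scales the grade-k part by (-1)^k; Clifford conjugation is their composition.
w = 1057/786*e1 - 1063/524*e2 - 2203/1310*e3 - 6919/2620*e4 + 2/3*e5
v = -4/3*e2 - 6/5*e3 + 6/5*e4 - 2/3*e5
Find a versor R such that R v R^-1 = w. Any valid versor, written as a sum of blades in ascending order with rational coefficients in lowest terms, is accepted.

Key observation: q(v) = q(w) = 4/3 (sandwiches preserve the norm), so R = v + w = 1057/786*e1 - 5285/1572*e2 - 755/262*e3 - 755/524*e4 works whenever it is invertible — the component of v along it is kept and (v - w)/2 reverses, sending v to w.
Answer: 1057/786*e1 - 5285/1572*e2 - 755/262*e3 - 755/524*e4


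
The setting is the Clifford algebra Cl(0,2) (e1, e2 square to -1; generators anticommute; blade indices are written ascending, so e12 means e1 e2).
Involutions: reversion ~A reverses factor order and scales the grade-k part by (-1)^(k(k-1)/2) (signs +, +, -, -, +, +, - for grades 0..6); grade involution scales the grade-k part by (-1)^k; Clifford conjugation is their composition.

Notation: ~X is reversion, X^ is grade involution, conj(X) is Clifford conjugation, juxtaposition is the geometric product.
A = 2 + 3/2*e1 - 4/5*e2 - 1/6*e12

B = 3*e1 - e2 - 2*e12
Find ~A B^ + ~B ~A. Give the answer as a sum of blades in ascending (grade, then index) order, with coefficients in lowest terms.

first term: 169/30 - 137/30*e1 + 9/2*e2 - 49/10*e12
second term: -169/30 + 223/30*e1 + 1/2*e2 + 31/10*e12
Answer: 43/15*e1 + 5*e2 - 9/5*e12


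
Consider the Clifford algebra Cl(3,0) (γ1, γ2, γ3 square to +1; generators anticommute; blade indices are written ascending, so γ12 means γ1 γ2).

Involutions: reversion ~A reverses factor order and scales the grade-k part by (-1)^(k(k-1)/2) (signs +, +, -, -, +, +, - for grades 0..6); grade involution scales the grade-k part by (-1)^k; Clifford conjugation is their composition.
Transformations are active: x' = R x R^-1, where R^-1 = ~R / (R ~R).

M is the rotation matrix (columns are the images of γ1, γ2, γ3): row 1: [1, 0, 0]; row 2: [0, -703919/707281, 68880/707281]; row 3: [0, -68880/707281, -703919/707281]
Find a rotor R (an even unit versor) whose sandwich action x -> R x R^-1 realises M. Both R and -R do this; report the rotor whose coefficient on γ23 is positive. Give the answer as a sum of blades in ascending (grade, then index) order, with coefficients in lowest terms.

Method: write R = a + b12*γ12 + b13*γ13 + b23*γ23 with a^2 + b12^2 + b13^2 + b23^2 = 1 (so R^-1 = ~R). Expanding the columns R e_j ~R gives tr M = 4a^2 - 1 and, from the antisymmetric part, M21 - M12 = -4a*b12, M13 - M31 = 4a*b13, M32 - M23 = -4a*b23.
Here tr M = -700557/707281, so a^2 = (1 + tr M)/4 = 1681/707281 and a = ±41/841. Taking a = 41/841: M21 - M12 = 0, M13 - M31 = 0, M32 - M23 = -137760/707281, giving b12 = 0, b13 = 0, b23 = 840/841, i.e. R = 41/841 + 840/841*γ23.
Its γ23 coefficient is already positive.
Answer: 41/841 + 840/841*γ23. Recall the cover is two-to-one: with M of trace -700557/707281, both preimages act alike, and the stated γ23 sign chooses the sheet.


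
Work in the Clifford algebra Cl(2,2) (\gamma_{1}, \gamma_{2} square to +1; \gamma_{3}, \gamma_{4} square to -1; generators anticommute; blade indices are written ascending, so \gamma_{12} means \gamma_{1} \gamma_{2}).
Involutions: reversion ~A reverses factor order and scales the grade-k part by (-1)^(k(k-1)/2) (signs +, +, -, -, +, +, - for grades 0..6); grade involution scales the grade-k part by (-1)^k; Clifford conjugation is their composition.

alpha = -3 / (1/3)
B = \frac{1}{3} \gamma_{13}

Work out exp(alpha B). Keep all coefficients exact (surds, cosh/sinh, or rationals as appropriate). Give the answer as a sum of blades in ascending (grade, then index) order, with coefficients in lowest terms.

B^2 = (\frac{1}{3})^2*(\gamma_{13})^2 = \frac{1}{9}*(+1) = \frac{1}{9} (a basis 2-blade squares to minus the product of its generators' squares).
B^2 = \frac{1}{9} — the positive square puts this in the hyperbolic regime; l = \frac{1}{3}, alpha*l = -3, so exp(alpha B) = cosh(-3) + (sinh(-3)/(\frac{1}{3}))*B = \cosh{\left(3 \right)} + (- 3 \sinh{\left(3 \right)})*B.
Answer: \cosh{\left(3 \right)} - \sinh{\left(3 \right)} \gamma_{13}


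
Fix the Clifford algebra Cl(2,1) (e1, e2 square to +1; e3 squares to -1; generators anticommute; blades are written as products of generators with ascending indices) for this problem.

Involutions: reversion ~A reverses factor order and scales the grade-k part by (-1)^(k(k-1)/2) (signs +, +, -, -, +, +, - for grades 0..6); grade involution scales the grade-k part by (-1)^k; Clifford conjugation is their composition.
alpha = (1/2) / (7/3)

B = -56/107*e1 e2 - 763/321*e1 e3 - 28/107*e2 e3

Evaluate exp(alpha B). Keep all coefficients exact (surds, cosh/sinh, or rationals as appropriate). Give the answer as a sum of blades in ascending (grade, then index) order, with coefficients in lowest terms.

B^2 term by term: the squares give (-56/107)^2*(e1 e2)^2 + (-763/321)^2*(e1 e3)^2 + (-28/107)^2*(e2 e3)^2 = 3136/11449*(-1) + 582169/103041*(+1) + 784/11449*(+1) = 49/9 (each basis 2-blade squares to minus the product of its generators' squares); cross terms between blades sharing an index anticommute and cancel. So B^2 = 49/9.
B^2 = 49/9 — a positive square means the series sums to a boost: l = 7/3, alpha*l = 1/2, so exp(alpha B) = cosh(1/2) + (sinh(1/2)/(7/3))*B = cosh(1/2) + (3*sinh(1/2)/7)*B.
Answer: cosh(1/2) - 24*sinh(1/2)/107*e1 e2 - 109*sinh(1/2)/107*e1 e3 - 12*sinh(1/2)/107*e2 e3


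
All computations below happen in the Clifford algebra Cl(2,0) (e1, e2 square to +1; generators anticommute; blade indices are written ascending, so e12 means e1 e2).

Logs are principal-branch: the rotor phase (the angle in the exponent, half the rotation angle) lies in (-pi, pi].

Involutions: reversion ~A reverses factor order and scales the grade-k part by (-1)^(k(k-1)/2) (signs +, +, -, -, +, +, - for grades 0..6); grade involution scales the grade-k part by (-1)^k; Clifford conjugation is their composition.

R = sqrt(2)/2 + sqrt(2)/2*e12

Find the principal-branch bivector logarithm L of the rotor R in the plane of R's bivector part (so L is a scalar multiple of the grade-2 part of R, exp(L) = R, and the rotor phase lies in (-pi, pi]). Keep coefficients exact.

The scalar part of R is sqrt(2)/2, which fixes the principal-branch rotor phase; the unit plane is then the bivector part divided by the sine of that phase, and L is that plane scaled by the phase.
Concretely: cos(phase) = sqrt(2)/2 gives phase = ±pi/4, and since phase/sin(phase) is even the sign is immaterial: L = (phase/sin(phase)) * <R>_2 = (sqrt(2)*pi/4) * <R>_2.
Answer: pi/4*e12


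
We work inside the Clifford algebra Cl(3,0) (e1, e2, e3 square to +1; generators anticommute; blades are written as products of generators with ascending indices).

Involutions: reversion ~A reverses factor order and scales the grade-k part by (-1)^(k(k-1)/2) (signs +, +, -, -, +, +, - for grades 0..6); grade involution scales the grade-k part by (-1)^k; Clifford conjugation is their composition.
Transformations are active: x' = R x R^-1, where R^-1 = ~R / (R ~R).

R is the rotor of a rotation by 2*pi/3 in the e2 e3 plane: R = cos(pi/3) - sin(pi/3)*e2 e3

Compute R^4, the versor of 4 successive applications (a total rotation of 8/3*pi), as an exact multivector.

Rotor phase runs at HALF the rotation angle; powers of one rotor simply add phase, so after 4 steps in e2 e3 the phase is 4*pi/3 = 4*pi/3 and R^4 = cos(4*pi/3) - sin(4*pi/3)*e2 e3.
cos(4*pi/3) = -1/2 and sin(4*pi/3) = -sqrt(3)/2, so R^4 = -1/2 + sqrt(3)/2*e2 e3. The net rotation is 2/3*pi (after discarding 1 full turn, each of which contributes a factor -1 to the rotor); the rotor keeps the half-angle phase exactly.
Answer: -1/2 + sqrt(3)/2*e2 e3


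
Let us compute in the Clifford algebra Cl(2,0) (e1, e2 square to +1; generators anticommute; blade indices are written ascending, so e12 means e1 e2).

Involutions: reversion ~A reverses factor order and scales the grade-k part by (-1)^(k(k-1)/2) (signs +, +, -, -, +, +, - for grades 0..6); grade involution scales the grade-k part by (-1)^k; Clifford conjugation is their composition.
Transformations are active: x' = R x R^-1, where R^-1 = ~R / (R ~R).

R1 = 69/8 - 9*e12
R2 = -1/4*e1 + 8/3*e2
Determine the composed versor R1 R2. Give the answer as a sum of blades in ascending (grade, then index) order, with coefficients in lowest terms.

Distribute over the terms of R1 (each basis-blade product reordered to ascending indices, repeated generators contracted through their squares):
(69/8) R2 = -69/32*e1 + 23*e2
(-9*e12) R2 = -24*e1 - 9/4*e2
Summing the partial products and collecting blades:
Answer: -837/32*e1 + 83/4*e2


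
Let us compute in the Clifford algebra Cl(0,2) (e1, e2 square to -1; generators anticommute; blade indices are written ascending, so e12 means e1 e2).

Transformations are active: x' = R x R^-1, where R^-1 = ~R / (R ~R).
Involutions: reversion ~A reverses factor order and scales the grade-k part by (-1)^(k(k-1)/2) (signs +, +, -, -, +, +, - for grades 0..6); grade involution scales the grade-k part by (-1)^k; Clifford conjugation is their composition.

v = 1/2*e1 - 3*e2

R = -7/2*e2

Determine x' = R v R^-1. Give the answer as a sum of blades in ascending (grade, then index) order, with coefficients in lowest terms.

~R = -7/2*e2, and R ~R = -49/4, so R^-1 = ~R / (-49/4).
R v = -21/2 + 7/4*e12
Answer: -1/2*e1 - 3*e2


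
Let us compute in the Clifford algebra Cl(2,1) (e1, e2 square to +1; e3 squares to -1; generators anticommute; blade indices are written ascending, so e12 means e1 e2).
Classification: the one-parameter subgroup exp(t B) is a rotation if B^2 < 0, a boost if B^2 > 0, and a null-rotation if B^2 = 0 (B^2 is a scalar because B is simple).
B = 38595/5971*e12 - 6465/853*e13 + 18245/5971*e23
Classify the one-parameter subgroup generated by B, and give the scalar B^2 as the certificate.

B^2 term by term: the squares give (38595/5971)^2*(e12)^2 + (-6465/853)^2*(e13)^2 + (18245/5971)^2*(e23)^2 = 1489574025/35652841*(-1) + 41796225/727609*(+1) + 332880025/35652841*(+1) = 25 (each basis 2-blade squares to minus the product of its generators' squares); cross terms between blades sharing an index anticommute and cancel. So B^2 = 25.
Answer: boost, certificate B^2 = 25. The invariant at work: B^2 = 25 is unchanged by conjugation, hence its sign classifies the subgroup whatever basis B is written in.


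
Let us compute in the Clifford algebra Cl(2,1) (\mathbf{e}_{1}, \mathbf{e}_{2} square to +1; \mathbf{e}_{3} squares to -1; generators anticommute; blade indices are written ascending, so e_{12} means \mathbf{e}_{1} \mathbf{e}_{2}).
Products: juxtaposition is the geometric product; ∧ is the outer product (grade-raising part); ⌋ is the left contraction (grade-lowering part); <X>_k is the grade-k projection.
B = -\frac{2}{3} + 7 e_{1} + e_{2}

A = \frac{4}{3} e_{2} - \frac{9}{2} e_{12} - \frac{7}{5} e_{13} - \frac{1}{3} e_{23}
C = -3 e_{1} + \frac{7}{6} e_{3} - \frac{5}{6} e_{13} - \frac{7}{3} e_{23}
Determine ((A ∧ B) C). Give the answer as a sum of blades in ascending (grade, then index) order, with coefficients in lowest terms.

step 1: -\frac{8}{9} e_{2} - \frac{19}{3} e_{12} + \frac{14}{15} e_{13} + \frac{2}{9} e_{23} - \frac{14}{15} e_{123}
step 2: -\frac{35}{27} + \frac{49}{45} e_{1} - \frac{541}{27} e_{2} + \frac{658}{135} e_{3} - \frac{482}{135} e_{12} + \frac{133}{9} e_{13} - \frac{949}{270} e_{23} - \frac{475}{54} e_{123}
Answer: -\frac{35}{27} + \frac{49}{45} e_{1} - \frac{541}{27} e_{2} + \frac{658}{135} e_{3} - \frac{482}{135} e_{12} + \frac{133}{9} e_{13} - \frac{949}{270} e_{23} - \frac{475}{54} e_{123}


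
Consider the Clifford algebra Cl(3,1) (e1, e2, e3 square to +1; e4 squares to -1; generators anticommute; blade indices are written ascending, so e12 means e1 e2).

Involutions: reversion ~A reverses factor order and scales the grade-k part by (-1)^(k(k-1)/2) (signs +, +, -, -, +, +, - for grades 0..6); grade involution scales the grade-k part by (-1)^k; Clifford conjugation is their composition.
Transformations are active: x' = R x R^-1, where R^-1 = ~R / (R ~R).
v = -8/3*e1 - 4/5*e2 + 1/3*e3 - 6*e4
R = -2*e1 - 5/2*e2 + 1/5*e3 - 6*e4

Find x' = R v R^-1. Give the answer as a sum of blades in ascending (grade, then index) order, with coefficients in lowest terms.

~R = -2*e1 - 5/2*e2 + 1/5*e3 - 6*e4, and R ~R = -2571/100, so R^-1 = ~R / (-2571/100).
R v = -143/5 - 76/15*e12 - 2/15*e13 - 4*e14 - 101/150*e23 + 51/5*e24 + 4/5*e34
Answer: -1528/857*e1 - 61216/12855*e2 + 287/2571*e3 - 6298/857*e4


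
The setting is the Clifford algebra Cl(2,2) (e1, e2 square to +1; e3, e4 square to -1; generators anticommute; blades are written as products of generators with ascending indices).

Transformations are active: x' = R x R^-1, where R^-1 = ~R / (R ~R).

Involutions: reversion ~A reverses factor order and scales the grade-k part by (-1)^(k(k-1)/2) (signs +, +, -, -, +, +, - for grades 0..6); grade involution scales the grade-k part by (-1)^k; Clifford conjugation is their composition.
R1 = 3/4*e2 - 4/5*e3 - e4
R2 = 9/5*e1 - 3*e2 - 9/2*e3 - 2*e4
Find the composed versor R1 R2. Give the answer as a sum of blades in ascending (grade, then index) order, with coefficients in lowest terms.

Distribute over the terms of R1 (each basis-blade product reordered to ascending indices, repeated generators contracted through their squares):
(3/4*e2) R2 = -9/4 - 27/20*e1 e2 - 27/8*e2 e3 - 3/2*e2 e4
(-4/5*e3) R2 = -18/5 + 36/25*e1 e3 - 12/5*e2 e3 + 8/5*e3 e4
(-e4) R2 = -2 + 9/5*e1 e4 - 3*e2 e4 - 9/2*e3 e4
Summing the partial products and collecting blades:
Answer: -157/20 - 27/20*e1 e2 + 36/25*e1 e3 + 9/5*e1 e4 - 231/40*e2 e3 - 9/2*e2 e4 - 29/10*e3 e4


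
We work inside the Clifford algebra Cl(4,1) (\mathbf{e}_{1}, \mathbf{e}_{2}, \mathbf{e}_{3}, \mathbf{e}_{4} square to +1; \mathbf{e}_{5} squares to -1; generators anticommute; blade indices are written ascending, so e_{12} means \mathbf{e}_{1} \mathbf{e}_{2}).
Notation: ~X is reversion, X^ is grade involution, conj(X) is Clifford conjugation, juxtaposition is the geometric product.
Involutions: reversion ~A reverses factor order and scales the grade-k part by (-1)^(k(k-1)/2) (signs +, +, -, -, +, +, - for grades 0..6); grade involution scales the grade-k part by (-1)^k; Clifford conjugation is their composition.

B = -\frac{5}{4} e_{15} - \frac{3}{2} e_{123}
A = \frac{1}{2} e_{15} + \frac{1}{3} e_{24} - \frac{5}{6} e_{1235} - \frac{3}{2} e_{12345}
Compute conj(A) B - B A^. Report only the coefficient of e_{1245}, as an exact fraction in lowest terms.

first term: \frac{5}{8} + \frac{5}{4} e_{5} + \frac{25}{24} e_{23} + \frac{9}{4} e_{45} + \frac{1}{2} e_{134} + \frac{15}{8} e_{234} - \frac{3}{4} e_{235} + \frac{5}{12} e_{1245}
second term: -\frac{5}{8} - \frac{5}{4} e_{5} + \frac{25}{24} e_{23} + \frac{9}{4} e_{45} + \frac{1}{2} e_{134} + \frac{15}{8} e_{234} - \frac{3}{4} e_{235} - \frac{5}{12} e_{1245}
Answer: \frac{5}{6}


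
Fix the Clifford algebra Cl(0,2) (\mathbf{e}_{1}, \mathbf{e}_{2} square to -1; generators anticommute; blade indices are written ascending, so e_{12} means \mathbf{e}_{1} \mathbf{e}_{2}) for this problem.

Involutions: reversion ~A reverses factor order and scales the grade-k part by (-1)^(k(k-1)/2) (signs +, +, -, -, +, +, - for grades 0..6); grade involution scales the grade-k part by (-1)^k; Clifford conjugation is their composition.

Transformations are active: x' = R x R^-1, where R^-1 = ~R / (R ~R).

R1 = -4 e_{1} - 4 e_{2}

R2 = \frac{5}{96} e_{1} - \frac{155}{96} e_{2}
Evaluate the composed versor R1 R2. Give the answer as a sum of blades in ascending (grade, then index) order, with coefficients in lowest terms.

Distribute over the terms of R1 (each basis-blade product reordered to ascending indices, repeated generators contracted through their squares):
(-4 e_{1}) R2 = \frac{5}{24} + \frac{155}{24} e_{12}
(-4 e_{2}) R2 = -\frac{155}{24} + \frac{5}{24} e_{12}
Summing the partial products and collecting blades:
Answer: -\frac{25}{4} + \frac{20}{3} e_{12}


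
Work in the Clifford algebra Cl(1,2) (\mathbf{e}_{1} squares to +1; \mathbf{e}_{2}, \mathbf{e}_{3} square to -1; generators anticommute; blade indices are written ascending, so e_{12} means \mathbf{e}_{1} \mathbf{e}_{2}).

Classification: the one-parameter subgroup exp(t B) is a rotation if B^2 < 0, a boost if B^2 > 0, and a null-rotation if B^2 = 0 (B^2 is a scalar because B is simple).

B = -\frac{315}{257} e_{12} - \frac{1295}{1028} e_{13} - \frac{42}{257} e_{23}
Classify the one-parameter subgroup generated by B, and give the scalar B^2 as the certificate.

B^2 term by term: the squares give (-\frac{315}{257})^2*(e_{12})^2 + (-\frac{1295}{1028})^2*(e_{13})^2 + (-\frac{42}{257})^2*(e_{23})^2 = \frac{99225}{66049}*(+1) + \frac{1677025}{1056784}*(+1) + \frac{1764}{66049}*(-1) = \frac{49}{16} (each basis 2-blade squares to minus the product of its generators' squares); cross terms between blades sharing an index anticommute and cancel. So B^2 = \frac{49}{16}.
Answer: boost, certificate B^2 = \frac{49}{16}. Note: conjugating B changes its blade decomposition but never the scalar B^2 = \frac{49}{16}, whose sign settles the classification.


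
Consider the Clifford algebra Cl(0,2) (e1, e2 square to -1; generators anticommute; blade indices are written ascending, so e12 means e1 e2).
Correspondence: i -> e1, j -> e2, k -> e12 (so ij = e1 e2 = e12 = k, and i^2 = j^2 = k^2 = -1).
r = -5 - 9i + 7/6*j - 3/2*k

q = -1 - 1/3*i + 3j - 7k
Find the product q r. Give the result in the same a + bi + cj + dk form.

In blades: q = -1 - 1/3*e1 + 3*e2 - 7*e12, r = -5 - 9*e1 + 7/6*e2 - 3/2*e12.
Distribute q over r term by term (generator squares from the signature, products reordered to ascending indices): (-1)*r = 5 + 9*e1 - 7/6*e2 + 3/2*e12; (-1/3*e1)*r = -3 + 5/3*e1 - 1/2*e2 - 7/18*e12; (3*e2)*r = -7/2 - 9/2*e1 - 15*e2 + 27*e12; (-7*e12)*r = -21/2 + 49/6*e1 + 63*e2 + 35*e12.
Sum: -12 + 43/3*e1 + 139/3*e2 + 568/9*e12; translating back through the correspondence:
Answer: -12 + 43/3*i + 139/3*j + 568/9*k


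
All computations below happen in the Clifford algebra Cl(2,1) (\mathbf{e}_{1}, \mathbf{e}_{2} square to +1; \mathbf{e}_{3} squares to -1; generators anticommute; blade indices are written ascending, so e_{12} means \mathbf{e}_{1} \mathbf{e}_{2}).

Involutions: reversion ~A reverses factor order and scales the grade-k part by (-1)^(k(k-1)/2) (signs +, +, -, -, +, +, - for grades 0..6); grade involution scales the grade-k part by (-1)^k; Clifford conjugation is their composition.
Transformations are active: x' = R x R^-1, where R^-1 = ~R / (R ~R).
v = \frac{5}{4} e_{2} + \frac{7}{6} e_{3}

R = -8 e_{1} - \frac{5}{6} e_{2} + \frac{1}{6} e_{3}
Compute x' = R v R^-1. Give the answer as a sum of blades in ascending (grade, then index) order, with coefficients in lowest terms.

~R = -8 e_{1} - \frac{5}{6} e_{2} + \frac{1}{6} e_{3}, and R ~R = \frac{194}{3}, so R^-1 = ~R / (\frac{194}{3}).
R v = -\frac{89}{72} - 10 e_{12} - \frac{28}{3} e_{13} - \frac{85}{72} e_{23}
Answer: \frac{89}{291} e_{1} - \frac{17015}{13968} e_{2} - \frac{16385}{13968} e_{3}


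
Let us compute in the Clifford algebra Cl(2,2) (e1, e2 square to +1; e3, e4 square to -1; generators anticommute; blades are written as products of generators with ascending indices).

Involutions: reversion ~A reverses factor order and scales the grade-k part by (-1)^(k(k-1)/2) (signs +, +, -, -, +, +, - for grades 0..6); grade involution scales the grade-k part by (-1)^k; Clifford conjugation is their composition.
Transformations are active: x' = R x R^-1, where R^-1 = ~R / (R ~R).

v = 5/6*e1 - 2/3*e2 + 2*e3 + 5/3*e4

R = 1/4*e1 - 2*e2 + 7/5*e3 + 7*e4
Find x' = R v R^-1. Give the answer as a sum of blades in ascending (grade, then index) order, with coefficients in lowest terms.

~R = 1/4*e1 - 2*e2 + 7/5*e3 + 7*e4, and R ~R = -18759/400, so R^-1 = ~R / (-18759/400).
R v = -517/40 + 3/2*e1 e2 - 2/3*e1 e3 - 65/12*e1 e4 - 46/15*e2 e3 + 4/3*e2 e4 - 35/3*e3 e4
Answer: -26095/37518*e1 - 8174/18759*e2 - 23042/18759*e3 + 13705/6253*e4


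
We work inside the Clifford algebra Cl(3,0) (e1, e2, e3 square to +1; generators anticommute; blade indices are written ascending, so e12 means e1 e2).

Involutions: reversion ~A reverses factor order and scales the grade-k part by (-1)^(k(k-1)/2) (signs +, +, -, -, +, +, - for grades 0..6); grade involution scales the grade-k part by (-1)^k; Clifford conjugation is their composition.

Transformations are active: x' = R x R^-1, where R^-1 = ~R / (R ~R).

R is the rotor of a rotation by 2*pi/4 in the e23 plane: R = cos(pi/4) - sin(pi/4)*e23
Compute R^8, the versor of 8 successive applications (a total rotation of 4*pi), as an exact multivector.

Half-angle bookkeeping: 8 applications in e23 add up to rotor phase 8*pi/4 = 2*pi, so R^8 = cos(2*pi) - sin(2*pi)*e23.
cos(2*pi) = 1 and sin(2*pi) = 0, so R^8 = 1. The total rotation 4*pi is 2 full turns, so every vector returns to itself, yet the rotor is +1, back on the identity sheet (an even number of 2*pi turns).
Answer: 1


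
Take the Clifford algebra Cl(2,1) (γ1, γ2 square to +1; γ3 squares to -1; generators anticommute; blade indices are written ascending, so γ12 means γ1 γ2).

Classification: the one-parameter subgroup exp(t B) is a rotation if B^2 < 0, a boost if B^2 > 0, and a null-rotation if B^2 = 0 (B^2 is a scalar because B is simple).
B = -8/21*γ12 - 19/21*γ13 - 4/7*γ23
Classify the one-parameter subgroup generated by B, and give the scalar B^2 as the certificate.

B^2 term by term: the squares give (-8/21)^2*(γ12)^2 + (-19/21)^2*(γ13)^2 + (-4/7)^2*(γ23)^2 = 64/441*(-1) + 361/441*(+1) + 16/49*(+1) = 1 (each basis 2-blade squares to minus the product of its generators' squares); cross terms between blades sharing an index anticommute and cancel. So B^2 = 1.
Answer: boost, certificate B^2 = 1. The invariant at work: B^2 = 1 is unchanged by conjugation, hence its sign classifies the subgroup whatever basis B is written in.


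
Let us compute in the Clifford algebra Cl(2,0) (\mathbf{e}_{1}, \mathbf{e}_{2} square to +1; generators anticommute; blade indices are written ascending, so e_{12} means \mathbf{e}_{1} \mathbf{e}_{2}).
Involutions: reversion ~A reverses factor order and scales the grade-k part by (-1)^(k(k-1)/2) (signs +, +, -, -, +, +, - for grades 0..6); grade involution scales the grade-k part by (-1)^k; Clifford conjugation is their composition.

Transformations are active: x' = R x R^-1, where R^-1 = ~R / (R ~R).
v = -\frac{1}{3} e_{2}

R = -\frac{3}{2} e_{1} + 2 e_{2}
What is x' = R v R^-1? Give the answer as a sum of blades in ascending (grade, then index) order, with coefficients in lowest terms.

~R = -\frac{3}{2} e_{1} + 2 e_{2}, and R ~R = \frac{25}{4}, so R^-1 = ~R / (\frac{25}{4}).
R v = -\frac{2}{3} + \frac{1}{2} e_{12}
Answer: \frac{8}{25} e_{1} - \frac{7}{75} e_{2}


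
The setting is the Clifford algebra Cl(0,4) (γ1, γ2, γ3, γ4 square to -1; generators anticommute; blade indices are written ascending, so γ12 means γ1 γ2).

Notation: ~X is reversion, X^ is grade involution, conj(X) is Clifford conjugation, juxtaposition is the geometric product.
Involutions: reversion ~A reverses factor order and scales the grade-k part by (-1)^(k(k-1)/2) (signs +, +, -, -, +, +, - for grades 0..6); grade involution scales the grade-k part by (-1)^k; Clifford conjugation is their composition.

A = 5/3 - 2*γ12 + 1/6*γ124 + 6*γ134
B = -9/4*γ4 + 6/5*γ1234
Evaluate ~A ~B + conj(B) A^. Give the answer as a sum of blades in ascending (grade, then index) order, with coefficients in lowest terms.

first term: -36/5*γ2 + 1/5*γ3 - 15/4*γ4 - 3/8*γ12 - 27/2*γ13 - 12/5*γ34 - 9/2*γ124 + 2*γ1234
second term: 36/5*γ2 - 1/5*γ3 + 15/4*γ4 + 3/8*γ12 + 27/2*γ13 + 12/5*γ34 - 9/2*γ124 + 2*γ1234
Answer: -9*γ124 + 4*γ1234


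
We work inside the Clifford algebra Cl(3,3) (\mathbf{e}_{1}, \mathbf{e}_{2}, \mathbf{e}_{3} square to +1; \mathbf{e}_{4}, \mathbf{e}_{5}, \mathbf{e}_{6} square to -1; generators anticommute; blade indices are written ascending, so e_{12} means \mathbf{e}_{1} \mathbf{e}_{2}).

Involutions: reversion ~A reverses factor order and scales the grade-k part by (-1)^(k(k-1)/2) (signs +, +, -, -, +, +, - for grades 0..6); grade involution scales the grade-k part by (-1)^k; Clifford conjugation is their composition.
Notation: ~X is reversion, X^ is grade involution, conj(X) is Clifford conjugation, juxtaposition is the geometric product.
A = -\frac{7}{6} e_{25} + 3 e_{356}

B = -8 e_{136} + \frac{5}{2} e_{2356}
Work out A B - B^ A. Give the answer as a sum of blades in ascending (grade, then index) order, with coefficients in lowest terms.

first term: \frac{15}{2} e_{2} - 24 e_{15} + \frac{35}{12} e_{36} - \frac{28}{3} e_{12356}
second term: -\frac{15}{2} e_{2} - 24 e_{15} + \frac{35}{12} e_{36} + \frac{28}{3} e_{12356}
Answer: 15 e_{2} - \frac{56}{3} e_{12356}


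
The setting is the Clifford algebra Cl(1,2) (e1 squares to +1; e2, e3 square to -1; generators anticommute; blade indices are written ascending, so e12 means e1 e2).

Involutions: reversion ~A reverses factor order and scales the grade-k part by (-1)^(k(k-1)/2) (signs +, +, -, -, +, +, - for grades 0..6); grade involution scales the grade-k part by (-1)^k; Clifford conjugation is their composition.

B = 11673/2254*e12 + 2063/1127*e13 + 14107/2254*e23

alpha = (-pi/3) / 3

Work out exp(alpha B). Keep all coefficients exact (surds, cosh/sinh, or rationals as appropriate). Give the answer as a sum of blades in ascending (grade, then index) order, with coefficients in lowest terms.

B^2 term by term: the squares give (11673/2254)^2*(e12)^2 + (2063/1127)^2*(e13)^2 + (14107/2254)^2*(e23)^2 = 136258929/5080516*(+1) + 4255969/1270129*(+1) + 199007449/5080516*(-1) = -9 (each basis 2-blade squares to minus the product of its generators' squares); cross terms between blades sharing an index anticommute and cancel. So B^2 = -9.
B^2 = -9 — since the square is negative, the closed form is circular: l = 3, alpha*l = -pi/3, so exp(alpha B) = cos(-pi/3) + (sin(-pi/3)/3)*B = 1/2 + (-sqrt(3)/6)*B.
Answer: 1/2 - 3891*sqrt(3)/4508*e12 - 2063*sqrt(3)/6762*e13 - 14107*sqrt(3)/13524*e23


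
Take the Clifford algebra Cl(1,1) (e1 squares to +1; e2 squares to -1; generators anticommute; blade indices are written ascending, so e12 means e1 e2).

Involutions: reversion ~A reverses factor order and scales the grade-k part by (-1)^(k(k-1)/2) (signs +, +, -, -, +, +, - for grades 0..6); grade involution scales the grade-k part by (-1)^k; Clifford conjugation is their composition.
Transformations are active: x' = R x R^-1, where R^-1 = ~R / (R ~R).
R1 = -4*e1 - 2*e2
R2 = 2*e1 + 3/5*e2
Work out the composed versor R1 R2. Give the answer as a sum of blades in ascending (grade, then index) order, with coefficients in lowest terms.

Distribute over the terms of R1 (each basis-blade product reordered to ascending indices, repeated generators contracted through their squares):
(-4*e1) R2 = -8 - 12/5*e12
(-2*e2) R2 = 6/5 + 4*e12
Summing the partial products and collecting blades:
Answer: -34/5 + 8/5*e12


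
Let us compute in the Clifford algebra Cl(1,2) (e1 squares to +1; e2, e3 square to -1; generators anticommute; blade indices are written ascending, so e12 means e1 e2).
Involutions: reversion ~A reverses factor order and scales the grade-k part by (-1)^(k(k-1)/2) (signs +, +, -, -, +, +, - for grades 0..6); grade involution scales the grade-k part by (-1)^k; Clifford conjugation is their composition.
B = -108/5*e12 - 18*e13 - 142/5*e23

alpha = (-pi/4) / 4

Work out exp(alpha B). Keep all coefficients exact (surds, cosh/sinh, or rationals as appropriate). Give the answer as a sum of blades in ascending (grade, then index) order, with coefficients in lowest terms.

B^2 term by term: the squares give (-108/5)^2*(e12)^2 + (-18)^2*(e13)^2 + (-142/5)^2*(e23)^2 = 11664/25*(+1) + 324*(+1) + 20164/25*(-1) = -16 (each basis 2-blade squares to minus the product of its generators' squares); cross terms between blades sharing an index anticommute and cancel. So B^2 = -16.
B^2 = -16 — B^2 < 0, so the exponential closes trigonometrically: l = 4, alpha*l = -pi/4, so exp(alpha B) = cos(-pi/4) + (sin(-pi/4)/4)*B = sqrt(2)/2 + (-sqrt(2)/8)*B.
Answer: sqrt(2)/2 + 27*sqrt(2)/10*e12 + 9*sqrt(2)/4*e13 + 71*sqrt(2)/20*e23


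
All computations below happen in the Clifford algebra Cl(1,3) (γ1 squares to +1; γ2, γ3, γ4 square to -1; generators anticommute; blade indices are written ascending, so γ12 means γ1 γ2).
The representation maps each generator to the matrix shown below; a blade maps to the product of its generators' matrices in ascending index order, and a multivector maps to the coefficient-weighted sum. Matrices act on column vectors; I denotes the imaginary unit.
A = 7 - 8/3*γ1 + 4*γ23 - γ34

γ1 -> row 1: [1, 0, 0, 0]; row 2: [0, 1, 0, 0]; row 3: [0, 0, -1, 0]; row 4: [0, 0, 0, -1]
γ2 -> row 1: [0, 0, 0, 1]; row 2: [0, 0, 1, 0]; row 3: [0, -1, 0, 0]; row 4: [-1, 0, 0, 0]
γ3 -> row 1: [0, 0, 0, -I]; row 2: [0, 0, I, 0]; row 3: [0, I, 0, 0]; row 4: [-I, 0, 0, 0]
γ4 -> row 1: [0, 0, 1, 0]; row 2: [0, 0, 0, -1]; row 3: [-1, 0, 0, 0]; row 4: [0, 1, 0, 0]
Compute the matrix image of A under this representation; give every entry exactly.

Bivector images (products of the table entries): rho(γ23) = rho(γ2)rho(γ3) = row 1: [-I, 0, 0, 0]; row 2: [0, I, 0, 0]; row 3: [0, 0, -I, 0]; row 4: [0, 0, 0, I]; rho(γ34) = rho(γ3)rho(γ4) = row 1: [0, -I, 0, 0]; row 2: [-I, 0, 0, 0]; row 3: [0, 0, 0, -I]; row 4: [0, 0, -I, 0].
M = (7)*1 + (-8/3)*rho(γ1) + (4)*rho(γ23) + (-1)*rho(γ34), summed entrywise (1 is the identity matrix):
Answer: row 1: [13/3 - 4*I, I, 0, 0]; row 2: [I, 13/3 + 4*I, 0, 0]; row 3: [0, 0, 29/3 - 4*I, I]; row 4: [0, 0, I, 29/3 + 4*I]


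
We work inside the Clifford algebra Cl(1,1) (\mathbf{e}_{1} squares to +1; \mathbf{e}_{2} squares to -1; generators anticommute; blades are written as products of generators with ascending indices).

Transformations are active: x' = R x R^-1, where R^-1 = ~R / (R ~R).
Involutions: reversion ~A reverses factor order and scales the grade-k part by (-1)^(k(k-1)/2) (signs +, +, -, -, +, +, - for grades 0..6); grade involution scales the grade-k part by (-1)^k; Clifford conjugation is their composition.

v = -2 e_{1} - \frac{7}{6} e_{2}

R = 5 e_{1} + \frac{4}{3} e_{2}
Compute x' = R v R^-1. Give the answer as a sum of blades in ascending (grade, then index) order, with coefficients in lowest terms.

~R = 5 e_{1} + \frac{4}{3} e_{2}, and R ~R = \frac{209}{9}, so R^-1 = ~R / (\frac{209}{9}).
R v = -\frac{76}{9} - \frac{19}{6} e_{1} e_{2}
Answer: -\frac{18}{11} e_{1} + \frac{13}{66} e_{2}


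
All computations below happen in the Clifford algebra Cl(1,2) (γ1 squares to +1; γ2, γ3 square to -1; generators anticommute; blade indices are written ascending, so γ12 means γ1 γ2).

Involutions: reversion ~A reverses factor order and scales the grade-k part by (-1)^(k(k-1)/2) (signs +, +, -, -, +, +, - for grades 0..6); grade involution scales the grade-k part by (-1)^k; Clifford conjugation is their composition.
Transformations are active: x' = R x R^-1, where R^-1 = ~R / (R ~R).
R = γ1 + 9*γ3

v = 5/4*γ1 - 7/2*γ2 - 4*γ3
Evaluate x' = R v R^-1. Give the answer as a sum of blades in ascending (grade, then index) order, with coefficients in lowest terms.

~R = γ1 + 9*γ3, and R ~R = -80, so R^-1 = ~R / (-80).
R v = 149/4 - 7/2*γ12 - 61/4*γ13 + 63/2*γ23
Answer: -349/160*γ1 + 7/2*γ2 - 701/160*γ3


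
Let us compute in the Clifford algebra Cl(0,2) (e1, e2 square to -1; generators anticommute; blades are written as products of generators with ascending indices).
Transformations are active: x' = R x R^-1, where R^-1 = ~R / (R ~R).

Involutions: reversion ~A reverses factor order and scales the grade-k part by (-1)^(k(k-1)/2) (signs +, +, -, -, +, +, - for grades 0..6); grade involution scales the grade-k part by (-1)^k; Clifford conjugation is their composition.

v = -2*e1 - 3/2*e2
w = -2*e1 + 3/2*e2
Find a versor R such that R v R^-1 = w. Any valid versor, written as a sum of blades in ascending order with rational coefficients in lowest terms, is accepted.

Why this works: both vectors square to -25/4, so q(v) = q(w) and R = v + w = -4*e1 carries v to w — its own direction survives, the complement (v - w)/2 flips.
Answer: -4*e1


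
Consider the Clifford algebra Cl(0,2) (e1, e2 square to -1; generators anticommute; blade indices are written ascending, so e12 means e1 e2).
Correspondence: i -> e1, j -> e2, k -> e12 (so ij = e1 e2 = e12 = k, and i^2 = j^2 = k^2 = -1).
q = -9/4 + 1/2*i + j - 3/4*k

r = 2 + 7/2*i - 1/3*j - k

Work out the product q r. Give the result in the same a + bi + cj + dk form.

In blades: q = -9/4 + 1/2*e1 + e2 - 3/4*e12, r = 2 + 7/2*e1 - 1/3*e2 - e12.
Distribute q over r term by term (generator squares from the signature, products reordered to ascending indices): (-9/4)*r = -9/2 - 63/8*e1 + 3/4*e2 + 9/4*e12; (1/2*e1)*r = -7/4 + e1 + 1/2*e2 - 1/6*e12; (e2)*r = 1/3 - e1 + 2*e2 - 7/2*e12; (-3/4*e12)*r = -3/4 - 1/4*e1 - 21/8*e2 - 3/2*e12.
Sum: -20/3 - 65/8*e1 + 5/8*e2 - 35/12*e12; translating back through the correspondence:
Answer: -20/3 - 65/8*i + 5/8*j - 35/12*k


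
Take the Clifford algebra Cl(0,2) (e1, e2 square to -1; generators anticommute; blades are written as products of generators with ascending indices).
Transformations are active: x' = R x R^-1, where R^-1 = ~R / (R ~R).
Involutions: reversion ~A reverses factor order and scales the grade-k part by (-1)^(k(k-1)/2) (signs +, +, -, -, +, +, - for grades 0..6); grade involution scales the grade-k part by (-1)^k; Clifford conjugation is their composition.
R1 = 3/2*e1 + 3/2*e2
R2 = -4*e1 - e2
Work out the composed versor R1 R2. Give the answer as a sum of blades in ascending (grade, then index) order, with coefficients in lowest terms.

Distribute over the terms of R1 (each basis-blade product reordered to ascending indices, repeated generators contracted through their squares):
(3/2*e1) R2 = 6 - 3/2*e1 e2
(3/2*e2) R2 = 3/2 + 6*e1 e2
Summing the partial products and collecting blades:
Answer: 15/2 + 9/2*e1 e2


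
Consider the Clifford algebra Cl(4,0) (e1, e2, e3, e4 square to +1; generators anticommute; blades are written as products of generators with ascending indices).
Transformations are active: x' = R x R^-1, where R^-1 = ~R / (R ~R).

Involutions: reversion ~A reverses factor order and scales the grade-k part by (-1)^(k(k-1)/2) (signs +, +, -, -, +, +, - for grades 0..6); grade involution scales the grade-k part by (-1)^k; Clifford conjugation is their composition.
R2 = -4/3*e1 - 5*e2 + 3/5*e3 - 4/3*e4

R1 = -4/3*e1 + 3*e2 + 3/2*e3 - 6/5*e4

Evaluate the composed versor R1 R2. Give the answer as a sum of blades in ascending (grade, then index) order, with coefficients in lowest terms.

Distribute over the terms of R1 (each basis-blade product reordered to ascending indices, repeated generators contracted through their squares):
(-4/3*e1) R2 = 16/9 + 20/3*e1 e2 - 4/5*e1 e3 + 16/9*e1 e4
(3*e2) R2 = -15 + 4*e1 e2 + 9/5*e2 e3 - 4*e2 e4
(3/2*e3) R2 = 9/10 + 2*e1 e3 + 15/2*e2 e3 - 2*e3 e4
(-6/5*e4) R2 = 8/5 - 8/5*e1 e4 - 6*e2 e4 + 18/25*e3 e4
Summing the partial products and collecting blades:
Answer: -193/18 + 32/3*e1 e2 + 6/5*e1 e3 + 8/45*e1 e4 + 93/10*e2 e3 - 10*e2 e4 - 32/25*e3 e4


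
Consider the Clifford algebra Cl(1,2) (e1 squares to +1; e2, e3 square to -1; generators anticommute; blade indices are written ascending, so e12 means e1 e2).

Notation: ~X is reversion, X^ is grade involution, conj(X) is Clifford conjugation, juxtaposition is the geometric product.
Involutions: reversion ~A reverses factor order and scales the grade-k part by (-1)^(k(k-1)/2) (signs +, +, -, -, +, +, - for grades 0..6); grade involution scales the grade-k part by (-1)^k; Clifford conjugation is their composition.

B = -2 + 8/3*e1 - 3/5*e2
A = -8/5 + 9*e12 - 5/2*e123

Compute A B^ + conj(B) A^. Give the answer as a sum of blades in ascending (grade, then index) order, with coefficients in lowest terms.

first term: 16/5 - 17/15*e1 + 576/25*e2 - 18*e12 - 3/2*e13 + 20/3*e23 + 5*e123
second term: 16/5 + 29/3*e1 - 624/25*e2 - 18*e12 + 3/2*e13 - 20/3*e23 - 5*e123
Answer: 32/5 + 128/15*e1 - 48/25*e2 - 36*e12


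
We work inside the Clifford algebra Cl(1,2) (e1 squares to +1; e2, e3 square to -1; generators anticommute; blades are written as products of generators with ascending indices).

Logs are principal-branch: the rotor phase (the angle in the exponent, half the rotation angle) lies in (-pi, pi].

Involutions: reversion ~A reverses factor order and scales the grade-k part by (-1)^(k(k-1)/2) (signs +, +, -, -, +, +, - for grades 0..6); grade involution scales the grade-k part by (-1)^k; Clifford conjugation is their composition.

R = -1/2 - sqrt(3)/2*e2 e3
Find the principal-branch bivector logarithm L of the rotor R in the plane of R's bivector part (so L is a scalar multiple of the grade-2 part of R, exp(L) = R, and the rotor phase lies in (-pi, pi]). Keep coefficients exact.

The scalar part of R is -1/2, and that scalar determines the rotor phase on the principal branch; recovering the unit plane as bivector-part over sine of the phase gives L = phase * plane.
Concretely: cos(phase) = -1/2 gives phase = ±2*pi/3, and since phase/sin(phase) is even the sign is immaterial: L = (phase/sin(phase)) * <R>_2 = (4*sqrt(3)*pi/9) * <R>_2.
Answer: -2*pi/3*e2 e3


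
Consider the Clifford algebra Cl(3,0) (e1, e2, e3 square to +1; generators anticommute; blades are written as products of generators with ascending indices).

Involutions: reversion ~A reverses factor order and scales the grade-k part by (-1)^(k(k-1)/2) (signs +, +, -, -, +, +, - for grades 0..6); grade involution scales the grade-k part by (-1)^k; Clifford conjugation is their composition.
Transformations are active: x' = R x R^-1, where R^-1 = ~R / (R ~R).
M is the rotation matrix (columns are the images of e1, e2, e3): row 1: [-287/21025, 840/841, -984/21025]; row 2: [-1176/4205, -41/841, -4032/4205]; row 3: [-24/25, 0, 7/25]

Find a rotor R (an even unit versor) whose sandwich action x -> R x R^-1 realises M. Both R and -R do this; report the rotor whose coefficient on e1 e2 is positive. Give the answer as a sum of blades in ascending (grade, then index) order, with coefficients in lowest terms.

Method: write R = a + b12*e1 e2 + b13*e1 e3 + b23*e2 e3 with a^2 + b12^2 + b13^2 + b23^2 = 1 (so R^-1 = ~R). Expanding the columns R e_j ~R gives tr M = 4a^2 - 1 and, from the antisymmetric part, M21 - M12 = -4a*b12, M13 - M31 = 4a*b13, M32 - M23 = -4a*b23.
Here tr M = 183/841, so a^2 = (1 + tr M)/4 = 256/841 and a = ±16/29. Taking a = 16/29: M21 - M12 = -5376/4205, M13 - M31 = 768/841, M32 - M23 = 4032/4205, giving b12 = 84/145, b13 = 12/29, b23 = -63/145, i.e. R = 16/29 + 84/145*e1 e2 + 12/29*e1 e3 - 63/145*e2 e3.
Its e1 e2 coefficient is already positive.
Answer: 16/29 + 84/145*e1 e2 + 12/29*e1 e3 - 63/145*e2 e3. Key observation: the double cover Spin(3) -> SO(3) sends R and -R to the same matrix (trace 183/841 here), so the stated sign of the e1 e2 coefficient is what selects one sheet.
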